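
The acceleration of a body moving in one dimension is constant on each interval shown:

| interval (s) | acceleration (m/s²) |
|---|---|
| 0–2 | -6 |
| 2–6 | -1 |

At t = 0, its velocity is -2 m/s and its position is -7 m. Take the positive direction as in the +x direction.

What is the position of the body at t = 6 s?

-87 m

On each constant-a segment, Δv = aΔt and Δx = v₀Δt + ½aΔt²; chain segment to segment.
0–2 s: v starts -2 m/s; Δx = -2·2 + ½·-6·2² = -16 m; v ends -14 m/s.
2–6 s: v starts -14 m/s; Δx = -14·4 + ½·-1·4² = -64 m; v ends -18 m/s.
x(6) = -7 + Σ Δx = -87 m.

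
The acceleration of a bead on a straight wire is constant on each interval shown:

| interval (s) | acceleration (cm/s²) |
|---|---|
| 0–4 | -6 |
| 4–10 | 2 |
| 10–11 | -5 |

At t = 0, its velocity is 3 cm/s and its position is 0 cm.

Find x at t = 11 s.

-137.5 cm

On each constant-a segment, Δv = aΔt and Δx = v₀Δt + ½aΔt²; chain segment to segment.
0–4 s: v starts 3 cm/s; Δx = 3·4 + ½·-6·4² = -36 cm; v ends -21 cm/s.
4–10 s: v starts -21 cm/s; Δx = -21·6 + ½·2·6² = -90 cm; v ends -9 cm/s.
10–11 s: v starts -9 cm/s; Δx = -9·1 + ½·-5·1² = -11.5 cm; v ends -14 cm/s.
x(11) = 0 + Σ Δx = -137.5 cm.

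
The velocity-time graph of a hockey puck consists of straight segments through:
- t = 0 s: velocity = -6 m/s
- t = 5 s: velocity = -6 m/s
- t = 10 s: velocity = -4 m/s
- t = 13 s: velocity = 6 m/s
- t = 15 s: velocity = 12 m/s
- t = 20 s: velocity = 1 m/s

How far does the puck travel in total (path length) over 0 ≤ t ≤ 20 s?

113.3 m

Distance (not displacement) is the total path length: add the absolute areas under v-t.
0–5 s: |-6| × 5 = 30 m
5–10 s: |½(-6 + -4)(5)| = 25 m
10–13 s: v = 0 at t = 11.2 s; triangle areas 2.4 + 5.4 = 7.8 m
13–15 s: |½(6 + 12)(2)| = 18 m
15–20 s: |½(12 + 1)(5)| = 32.5 m
Total distance = 113.3 m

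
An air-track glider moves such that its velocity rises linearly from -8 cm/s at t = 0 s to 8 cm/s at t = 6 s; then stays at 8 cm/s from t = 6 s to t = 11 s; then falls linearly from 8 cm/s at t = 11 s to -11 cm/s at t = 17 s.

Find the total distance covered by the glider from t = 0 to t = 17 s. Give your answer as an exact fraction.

1771/19 cm

Total distance travelled is ∫|v| dt — sum the magnitudes of each area piece.
0–6 s: v = 0 at t = 3 s; triangle areas 12 + 12 = 24 cm
6–11 s: |8| × 5 = 40 cm
11–17 s: v = 0 at t = 257/19 s; triangle areas 192/19 + 363/19 = 555/19 cm
Total distance = 1771/19 cm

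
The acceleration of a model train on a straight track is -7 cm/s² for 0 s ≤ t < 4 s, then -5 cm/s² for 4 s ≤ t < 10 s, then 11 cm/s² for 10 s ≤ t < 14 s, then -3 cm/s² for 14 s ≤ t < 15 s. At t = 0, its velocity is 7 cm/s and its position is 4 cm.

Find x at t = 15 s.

-364.5 cm

On each constant-a segment, Δv = aΔt and Δx = v₀Δt + ½aΔt²; chain segment to segment.
0–4 s: v starts 7 cm/s; Δx = 7·4 + ½·-7·4² = -28 cm; v ends -21 cm/s.
4–10 s: v starts -21 cm/s; Δx = -21·6 + ½·-5·6² = -216 cm; v ends -51 cm/s.
10–14 s: v starts -51 cm/s; Δx = -51·4 + ½·11·4² = -116 cm; v ends -7 cm/s.
14–15 s: v starts -7 cm/s; Δx = -7·1 + ½·-3·1² = -8.5 cm; v ends -10 cm/s.
x(15) = 4 + Σ Δx = -364.5 cm.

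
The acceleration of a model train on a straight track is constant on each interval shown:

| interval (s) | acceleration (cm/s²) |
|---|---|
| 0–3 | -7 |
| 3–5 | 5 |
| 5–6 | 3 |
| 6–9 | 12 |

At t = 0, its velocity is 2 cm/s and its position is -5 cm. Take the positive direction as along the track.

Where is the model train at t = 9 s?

-30 cm

On each constant-a segment, Δv = aΔt and Δx = v₀Δt + ½aΔt²; chain segment to segment.
0–3 s: v starts 2 cm/s; Δx = 2·3 + ½·-7·3² = -25.5 cm; v ends -19 cm/s.
3–5 s: v starts -19 cm/s; Δx = -19·2 + ½·5·2² = -28 cm; v ends -9 cm/s.
5–6 s: v starts -9 cm/s; Δx = -9·1 + ½·3·1² = -7.5 cm; v ends -6 cm/s.
6–9 s: v starts -6 cm/s; Δx = -6·3 + ½·12·3² = 36 cm; v ends 30 cm/s.
x(9) = -5 + Σ Δx = -30 cm.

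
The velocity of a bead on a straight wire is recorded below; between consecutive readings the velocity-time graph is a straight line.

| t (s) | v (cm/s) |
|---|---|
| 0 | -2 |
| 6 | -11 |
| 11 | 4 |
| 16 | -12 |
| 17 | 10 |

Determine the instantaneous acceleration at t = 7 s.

Acceleration is the slope of the v-t graph on 6–11 s: (4 − -11)/(11 − 6) = 3 cm/s².

3 cm/s²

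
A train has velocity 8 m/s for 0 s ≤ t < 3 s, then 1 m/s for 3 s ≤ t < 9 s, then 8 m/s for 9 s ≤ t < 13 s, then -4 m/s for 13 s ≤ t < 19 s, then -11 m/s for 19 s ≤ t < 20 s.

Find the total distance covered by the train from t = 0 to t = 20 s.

97 m

Distance (not displacement) is the total path length: add the absolute areas under v-t.
0–3 s: |8| × 3 = 24 m
3–9 s: |1| × 6 = 6 m
9–13 s: |8| × 4 = 32 m
13–19 s: |-4| × 6 = 24 m
19–20 s: |-11| × 1 = 11 m
Total distance = 97 m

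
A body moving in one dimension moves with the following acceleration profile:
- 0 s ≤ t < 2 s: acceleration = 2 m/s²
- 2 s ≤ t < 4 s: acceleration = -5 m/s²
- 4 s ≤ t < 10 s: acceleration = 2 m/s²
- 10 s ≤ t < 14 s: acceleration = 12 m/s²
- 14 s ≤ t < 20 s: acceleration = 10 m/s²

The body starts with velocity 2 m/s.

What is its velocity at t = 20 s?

Δv equals the area under the a-t graph; then v = v₀ + Δv.
0–2 s: 2 × 2 = 4 m/s
2–4 s: -5 × 2 = -10 m/s
4–10 s: 2 × 6 = 12 m/s
10–14 s: 12 × 4 = 48 m/s
14–20 s: 10 × 6 = 60 m/s
Δv = 114 m/s, so v(20) = 2 + (114) = 116 m/s.

116 m/s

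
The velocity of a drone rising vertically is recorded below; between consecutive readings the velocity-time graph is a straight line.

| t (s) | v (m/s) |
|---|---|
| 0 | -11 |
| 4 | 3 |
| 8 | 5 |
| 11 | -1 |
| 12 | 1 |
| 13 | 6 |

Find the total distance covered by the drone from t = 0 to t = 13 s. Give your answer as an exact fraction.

Distance (not displacement) is the total path length: add the absolute areas under v-t.
0–4 s: v = 0 at t = 22/7 s; triangle areas 121/7 + 9/7 = 130/7 m
4–8 s: |½(3 + 5)(4)| = 16 m
8–11 s: v = 0 at t = 10.5 s; triangle areas 6.25 + 0.25 = 6.5 m
11–12 s: v = 0 at t = 11.5 s; triangle areas 0.25 + 0.25 = 0.5 m
12–13 s: |½(1 + 6)(1)| = 3.5 m
Total distance = 631/14 m

631/14 m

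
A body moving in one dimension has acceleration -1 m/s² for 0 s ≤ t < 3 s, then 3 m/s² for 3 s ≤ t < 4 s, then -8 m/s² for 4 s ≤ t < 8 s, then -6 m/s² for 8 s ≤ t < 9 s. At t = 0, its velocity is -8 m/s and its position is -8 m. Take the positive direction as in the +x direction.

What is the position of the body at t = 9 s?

On each constant-a segment, Δv = aΔt and Δx = v₀Δt + ½aΔt²; chain segment to segment.
0–3 s: v starts -8 m/s; Δx = -8·3 + ½·-1·3² = -28.5 m; v ends -11 m/s.
3–4 s: v starts -11 m/s; Δx = -11·1 + ½·3·1² = -9.5 m; v ends -8 m/s.
4–8 s: v starts -8 m/s; Δx = -8·4 + ½·-8·4² = -96 m; v ends -40 m/s.
8–9 s: v starts -40 m/s; Δx = -40·1 + ½·-6·1² = -43 m; v ends -46 m/s.
x(9) = -8 + Σ Δx = -185 m.

-185 m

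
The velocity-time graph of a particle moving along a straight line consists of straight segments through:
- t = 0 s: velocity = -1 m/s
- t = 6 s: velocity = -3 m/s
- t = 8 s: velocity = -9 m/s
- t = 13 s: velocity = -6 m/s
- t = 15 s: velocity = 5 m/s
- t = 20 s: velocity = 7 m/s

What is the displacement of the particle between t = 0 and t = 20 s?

-32.5 m

Net displacement equals the area under the velocity-time graph (areas below the axis count negative).
0–6 s: ½(-1 + -3)(6) = -12 m
6–8 s: ½(-3 + -9)(2) = -12 m
8–13 s: ½(-9 + -6)(5) = -37.5 m
13–15 s: ½(-6 + 5)(2) = -1 m
15–20 s: ½(5 + 7)(5) = 30 m
Net displacement = -32.5 m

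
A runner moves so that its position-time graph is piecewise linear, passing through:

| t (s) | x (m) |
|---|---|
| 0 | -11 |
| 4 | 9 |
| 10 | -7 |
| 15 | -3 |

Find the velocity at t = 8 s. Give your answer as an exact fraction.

Velocity is the slope of the x-t graph on 4–10 s: (-7 − 9)/(10 − 4) = -8/3 m/s.

-8/3 m/s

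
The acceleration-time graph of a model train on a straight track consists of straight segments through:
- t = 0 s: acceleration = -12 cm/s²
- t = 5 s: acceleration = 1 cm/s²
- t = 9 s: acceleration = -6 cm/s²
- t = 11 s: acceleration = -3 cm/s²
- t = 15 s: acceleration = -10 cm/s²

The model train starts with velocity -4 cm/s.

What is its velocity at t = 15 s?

Δv equals the area under the a-t graph; then v = v₀ + Δv.
0–5 s: ½(-12 + 1)(5) = -27.5 cm/s
5–9 s: ½(1 + -6)(4) = -10 cm/s
9–11 s: ½(-6 + -3)(2) = -9 cm/s
11–15 s: ½(-3 + -10)(4) = -26 cm/s
Δv = -72.5 cm/s, so v(15) = -4 + (-72.5) = -76.5 cm/s.

-76.5 cm/s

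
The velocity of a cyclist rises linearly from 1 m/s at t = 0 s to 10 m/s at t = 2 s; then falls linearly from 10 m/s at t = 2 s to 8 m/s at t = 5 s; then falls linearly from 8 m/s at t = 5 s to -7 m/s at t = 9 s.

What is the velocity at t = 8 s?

On 5–9 s the graph is linear from 8 to -7 m/s: v(8) = 8 + (-7 − 8)·(8 − 5)/(9 − 5) = -3.25 m/s.

-3.25 m/s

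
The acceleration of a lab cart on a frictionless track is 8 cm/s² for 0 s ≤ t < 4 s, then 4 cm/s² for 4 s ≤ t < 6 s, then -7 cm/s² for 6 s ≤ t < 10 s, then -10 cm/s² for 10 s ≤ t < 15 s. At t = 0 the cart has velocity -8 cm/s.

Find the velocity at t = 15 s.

Δv equals the area under the a-t graph; then v = v₀ + Δv.
0–4 s: 8 × 4 = 32 cm/s
4–6 s: 4 × 2 = 8 cm/s
6–10 s: -7 × 4 = -28 cm/s
10–15 s: -10 × 5 = -50 cm/s
Δv = -38 cm/s, so v(15) = -8 + (-38) = -46 cm/s.

-46 cm/s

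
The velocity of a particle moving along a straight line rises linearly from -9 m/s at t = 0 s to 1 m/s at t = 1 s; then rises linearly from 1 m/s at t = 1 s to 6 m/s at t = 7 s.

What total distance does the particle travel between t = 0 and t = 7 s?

25.1 m

Total distance travelled is ∫|v| dt — sum the magnitudes of each area piece.
0–1 s: v = 0 at t = 0.9 s; triangle areas 4.05 + 0.05 = 4.1 m
1–7 s: |½(1 + 6)(6)| = 21 m
Total distance = 25.1 m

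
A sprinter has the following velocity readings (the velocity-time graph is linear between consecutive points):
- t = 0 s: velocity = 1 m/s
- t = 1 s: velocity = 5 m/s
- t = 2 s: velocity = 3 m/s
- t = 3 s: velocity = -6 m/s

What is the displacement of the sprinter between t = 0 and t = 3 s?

5.5 m

Displacement is the signed area under the v-t curve.
0–1 s: ½(1 + 5)(1) = 3 m
1–2 s: ½(5 + 3)(1) = 4 m
2–3 s: ½(3 + -6)(1) = -1.5 m
Net displacement = 5.5 m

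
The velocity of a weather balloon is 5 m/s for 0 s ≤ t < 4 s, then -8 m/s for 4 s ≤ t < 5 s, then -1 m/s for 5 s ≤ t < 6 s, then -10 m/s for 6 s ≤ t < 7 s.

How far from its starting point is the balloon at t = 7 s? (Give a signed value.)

1 m

Displacement is the signed area under the v-t curve.
0–4 s: 5 × 4 = 20 m
4–5 s: -8 × 1 = -8 m
5–6 s: -1 × 1 = -1 m
6–7 s: -10 × 1 = -10 m
Net displacement = 1 m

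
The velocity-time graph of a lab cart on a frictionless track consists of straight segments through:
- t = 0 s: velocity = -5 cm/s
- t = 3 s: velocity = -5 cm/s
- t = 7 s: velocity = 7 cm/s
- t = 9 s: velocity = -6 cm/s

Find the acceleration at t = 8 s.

Acceleration is the slope of the v-t graph on 7–9 s: (-6 − 7)/(9 − 7) = -6.5 cm/s².

-6.5 cm/s²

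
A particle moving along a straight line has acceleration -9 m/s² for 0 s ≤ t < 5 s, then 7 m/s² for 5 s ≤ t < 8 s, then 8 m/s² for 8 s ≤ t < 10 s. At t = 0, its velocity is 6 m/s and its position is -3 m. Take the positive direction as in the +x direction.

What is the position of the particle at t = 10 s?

On each constant-a segment, Δv = aΔt and Δx = v₀Δt + ½aΔt²; chain segment to segment.
0–5 s: v starts 6 m/s; Δx = 6·5 + ½·-9·5² = -82.5 m; v ends -39 m/s.
5–8 s: v starts -39 m/s; Δx = -39·3 + ½·7·3² = -85.5 m; v ends -18 m/s.
8–10 s: v starts -18 m/s; Δx = -18·2 + ½·8·2² = -20 m; v ends -2 m/s.
x(10) = -3 + Σ Δx = -191 m.

-191 m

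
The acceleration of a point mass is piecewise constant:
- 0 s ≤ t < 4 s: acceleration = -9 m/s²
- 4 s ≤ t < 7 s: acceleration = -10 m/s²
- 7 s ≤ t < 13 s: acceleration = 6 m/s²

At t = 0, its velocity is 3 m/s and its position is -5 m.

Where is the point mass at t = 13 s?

-479 m

On each constant-a segment, Δv = aΔt and Δx = v₀Δt + ½aΔt²; chain segment to segment.
0–4 s: v starts 3 m/s; Δx = 3·4 + ½·-9·4² = -60 m; v ends -33 m/s.
4–7 s: v starts -33 m/s; Δx = -33·3 + ½·-10·3² = -144 m; v ends -63 m/s.
7–13 s: v starts -63 m/s; Δx = -63·6 + ½·6·6² = -270 m; v ends -27 m/s.
x(13) = -5 + Σ Δx = -479 m.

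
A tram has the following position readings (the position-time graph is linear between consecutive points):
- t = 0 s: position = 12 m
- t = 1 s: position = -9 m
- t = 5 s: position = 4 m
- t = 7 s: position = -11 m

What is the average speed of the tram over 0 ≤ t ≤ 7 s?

7 m/s

Average speed = (total path length)/(elapsed time); on a piecewise-linear x-t graph the path length is Σ|Δx|.
0–1 s: |Δx| = |-9 − 12| = 21 m
1–5 s: |Δx| = |4 − -9| = 13 m
5–7 s: |Δx| = |-11 − 4| = 15 m
Total path = 49 m; average speed = 49/7 = 7 m/s.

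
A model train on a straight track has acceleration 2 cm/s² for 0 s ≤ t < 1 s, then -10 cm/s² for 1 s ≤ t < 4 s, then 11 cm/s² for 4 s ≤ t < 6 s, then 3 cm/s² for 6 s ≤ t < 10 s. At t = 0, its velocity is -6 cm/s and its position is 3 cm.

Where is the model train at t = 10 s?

-129 cm

On each constant-a segment, Δv = aΔt and Δx = v₀Δt + ½aΔt²; chain segment to segment.
0–1 s: v starts -6 cm/s; Δx = -6·1 + ½·2·1² = -5 cm; v ends -4 cm/s.
1–4 s: v starts -4 cm/s; Δx = -4·3 + ½·-10·3² = -57 cm; v ends -34 cm/s.
4–6 s: v starts -34 cm/s; Δx = -34·2 + ½·11·2² = -46 cm; v ends -12 cm/s.
6–10 s: v starts -12 cm/s; Δx = -12·4 + ½·3·4² = -24 cm; v ends 0 cm/s.
x(10) = 3 + Σ Δx = -129 cm.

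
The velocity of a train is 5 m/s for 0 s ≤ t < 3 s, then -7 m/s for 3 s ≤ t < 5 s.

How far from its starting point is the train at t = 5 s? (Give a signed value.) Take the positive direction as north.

1 m

Displacement is the signed area under the v-t curve.
0–3 s: 5 × 3 = 15 m
3–5 s: -7 × 2 = -14 m
Net displacement = 1 m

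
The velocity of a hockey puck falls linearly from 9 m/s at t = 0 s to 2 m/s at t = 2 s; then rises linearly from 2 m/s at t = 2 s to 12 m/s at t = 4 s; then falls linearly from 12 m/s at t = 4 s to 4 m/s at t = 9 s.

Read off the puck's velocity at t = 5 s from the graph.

10.4 m/s

On 4–9 s the graph is linear from 12 to 4 m/s: v(5) = 12 + (4 − 12)·(5 − 4)/(9 − 4) = 10.4 m/s.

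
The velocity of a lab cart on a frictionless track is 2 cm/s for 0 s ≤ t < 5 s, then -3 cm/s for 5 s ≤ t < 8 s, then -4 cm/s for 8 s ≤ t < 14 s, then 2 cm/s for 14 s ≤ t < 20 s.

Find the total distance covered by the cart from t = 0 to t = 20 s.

Distance (not displacement) is the total path length: add the absolute areas under v-t.
0–5 s: |2| × 5 = 10 cm
5–8 s: |-3| × 3 = 9 cm
8–14 s: |-4| × 6 = 24 cm
14–20 s: |2| × 6 = 12 cm
Total distance = 55 cm

55 cm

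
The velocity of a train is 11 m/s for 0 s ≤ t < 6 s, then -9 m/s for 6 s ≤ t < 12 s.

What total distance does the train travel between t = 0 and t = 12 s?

Total distance travelled is ∫|v| dt — sum the magnitudes of each area piece.
0–6 s: |11| × 6 = 66 m
6–12 s: |-9| × 6 = 54 m
Total distance = 120 m

120 m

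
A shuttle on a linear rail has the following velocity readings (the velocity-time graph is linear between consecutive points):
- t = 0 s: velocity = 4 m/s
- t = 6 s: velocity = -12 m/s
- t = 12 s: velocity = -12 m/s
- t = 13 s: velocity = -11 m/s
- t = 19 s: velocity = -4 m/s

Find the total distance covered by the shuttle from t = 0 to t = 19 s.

Distance (not displacement) is the total path length: add the absolute areas under v-t.
0–6 s: v = 0 at t = 1.5 s; triangle areas 3 + 27 = 30 m
6–12 s: |-12| × 6 = 72 m
12–13 s: |½(-12 + -11)(1)| = 11.5 m
13–19 s: |½(-11 + -4)(6)| = 45 m
Total distance = 158.5 m

158.5 m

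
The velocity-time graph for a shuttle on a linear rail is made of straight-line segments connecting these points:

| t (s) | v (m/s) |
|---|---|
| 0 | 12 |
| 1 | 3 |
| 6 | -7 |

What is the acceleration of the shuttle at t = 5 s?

Acceleration is the slope of the v-t graph on 1–6 s: (-7 − 3)/(6 − 1) = -2 m/s².

-2 m/s²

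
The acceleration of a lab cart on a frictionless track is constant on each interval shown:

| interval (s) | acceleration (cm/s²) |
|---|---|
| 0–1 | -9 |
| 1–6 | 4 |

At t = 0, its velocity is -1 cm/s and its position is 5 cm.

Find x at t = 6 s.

On each constant-a segment, Δv = aΔt and Δx = v₀Δt + ½aΔt²; chain segment to segment.
0–1 s: v starts -1 cm/s; Δx = -1·1 + ½·-9·1² = -5.5 cm; v ends -10 cm/s.
1–6 s: v starts -10 cm/s; Δx = -10·5 + ½·4·5² = 0 cm; v ends 10 cm/s.
x(6) = 5 + Σ Δx = -0.5 cm.

-0.5 cm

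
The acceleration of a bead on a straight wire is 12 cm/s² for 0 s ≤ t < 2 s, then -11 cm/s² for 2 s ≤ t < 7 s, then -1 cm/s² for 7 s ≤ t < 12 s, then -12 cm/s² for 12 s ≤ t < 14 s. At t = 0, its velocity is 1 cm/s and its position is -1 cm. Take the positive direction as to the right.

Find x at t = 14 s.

-244 cm

On each constant-a segment, Δv = aΔt and Δx = v₀Δt + ½aΔt²; chain segment to segment.
0–2 s: v starts 1 cm/s; Δx = 1·2 + ½·12·2² = 26 cm; v ends 25 cm/s.
2–7 s: v starts 25 cm/s; Δx = 25·5 + ½·-11·5² = -12.5 cm; v ends -30 cm/s.
7–12 s: v starts -30 cm/s; Δx = -30·5 + ½·-1·5² = -162.5 cm; v ends -35 cm/s.
12–14 s: v starts -35 cm/s; Δx = -35·2 + ½·-12·2² = -94 cm; v ends -59 cm/s.
x(14) = -1 + Σ Δx = -244 cm.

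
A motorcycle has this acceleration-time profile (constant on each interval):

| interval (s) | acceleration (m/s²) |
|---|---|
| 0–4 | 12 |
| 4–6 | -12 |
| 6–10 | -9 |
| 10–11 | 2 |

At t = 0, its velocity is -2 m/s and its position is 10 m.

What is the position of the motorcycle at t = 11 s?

On each constant-a segment, Δv = aΔt and Δx = v₀Δt + ½aΔt²; chain segment to segment.
0–4 s: v starts -2 m/s; Δx = -2·4 + ½·12·4² = 88 m; v ends 46 m/s.
4–6 s: v starts 46 m/s; Δx = 46·2 + ½·-12·2² = 68 m; v ends 22 m/s.
6–10 s: v starts 22 m/s; Δx = 22·4 + ½·-9·4² = 16 m; v ends -14 m/s.
10–11 s: v starts -14 m/s; Δx = -14·1 + ½·2·1² = -13 m; v ends -12 m/s.
x(11) = 10 + Σ Δx = 169 m.

169 m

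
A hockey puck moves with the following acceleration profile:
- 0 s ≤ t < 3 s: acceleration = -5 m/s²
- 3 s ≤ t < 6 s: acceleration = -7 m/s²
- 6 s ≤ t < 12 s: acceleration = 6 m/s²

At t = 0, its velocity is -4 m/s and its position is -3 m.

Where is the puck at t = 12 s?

-258 m

On each constant-a segment, Δv = aΔt and Δx = v₀Δt + ½aΔt²; chain segment to segment.
0–3 s: v starts -4 m/s; Δx = -4·3 + ½·-5·3² = -34.5 m; v ends -19 m/s.
3–6 s: v starts -19 m/s; Δx = -19·3 + ½·-7·3² = -88.5 m; v ends -40 m/s.
6–12 s: v starts -40 m/s; Δx = -40·6 + ½·6·6² = -132 m; v ends -4 m/s.
x(12) = -3 + Σ Δx = -258 m.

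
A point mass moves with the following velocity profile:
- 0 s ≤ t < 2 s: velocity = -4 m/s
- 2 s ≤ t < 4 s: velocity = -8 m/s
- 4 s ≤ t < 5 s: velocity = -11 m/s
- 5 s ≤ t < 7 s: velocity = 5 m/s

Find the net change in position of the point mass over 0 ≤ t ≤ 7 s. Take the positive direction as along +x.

Displacement is the signed area under the v-t curve.
0–2 s: -4 × 2 = -8 m
2–4 s: -8 × 2 = -16 m
4–5 s: -11 × 1 = -11 m
5–7 s: 5 × 2 = 10 m
Net displacement = -25 m

-25 m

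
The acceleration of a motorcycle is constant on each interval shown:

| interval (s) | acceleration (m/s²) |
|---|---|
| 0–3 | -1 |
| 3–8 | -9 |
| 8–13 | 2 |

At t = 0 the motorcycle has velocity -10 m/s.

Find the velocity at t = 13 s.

-48 m/s

Δv equals the area under the a-t graph; then v = v₀ + Δv.
0–3 s: -1 × 3 = -3 m/s
3–8 s: -9 × 5 = -45 m/s
8–13 s: 2 × 5 = 10 m/s
Δv = -38 m/s, so v(13) = -10 + (-38) = -48 m/s.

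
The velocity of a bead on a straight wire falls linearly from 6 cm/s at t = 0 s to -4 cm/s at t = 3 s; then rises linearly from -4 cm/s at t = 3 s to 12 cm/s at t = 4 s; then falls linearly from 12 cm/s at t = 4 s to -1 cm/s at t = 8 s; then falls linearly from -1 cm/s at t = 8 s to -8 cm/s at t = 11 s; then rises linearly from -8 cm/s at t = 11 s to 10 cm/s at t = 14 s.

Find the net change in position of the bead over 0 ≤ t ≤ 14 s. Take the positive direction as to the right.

Net displacement equals the area under the velocity-time graph (areas below the axis count negative).
0–3 s: ½(6 + -4)(3) = 3 cm
3–4 s: ½(-4 + 12)(1) = 4 cm
4–8 s: ½(12 + -1)(4) = 22 cm
8–11 s: ½(-1 + -8)(3) = -13.5 cm
11–14 s: ½(-8 + 10)(3) = 3 cm
Net displacement = 18.5 cm

18.5 cm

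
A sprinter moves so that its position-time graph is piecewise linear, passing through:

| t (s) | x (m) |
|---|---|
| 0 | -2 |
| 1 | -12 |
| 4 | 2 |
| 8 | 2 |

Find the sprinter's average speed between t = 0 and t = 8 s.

3 m/s

Average speed = (total path length)/(elapsed time); on a piecewise-linear x-t graph the path length is Σ|Δx|.
0–1 s: |Δx| = |-12 − -2| = 10 m
1–4 s: |Δx| = |2 − -12| = 14 m
4–8 s: |Δx| = |2 − 2| = 0 m
Total path = 24 m; average speed = 24/8 = 3 m/s.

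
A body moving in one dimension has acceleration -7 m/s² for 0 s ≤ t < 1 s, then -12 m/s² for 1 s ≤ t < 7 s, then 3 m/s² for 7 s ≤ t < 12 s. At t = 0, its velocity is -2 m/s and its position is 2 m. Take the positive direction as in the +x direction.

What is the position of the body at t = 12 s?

On each constant-a segment, Δv = aΔt and Δx = v₀Δt + ½aΔt²; chain segment to segment.
0–1 s: v starts -2 m/s; Δx = -2·1 + ½·-7·1² = -5.5 m; v ends -9 m/s.
1–7 s: v starts -9 m/s; Δx = -9·6 + ½·-12·6² = -270 m; v ends -81 m/s.
7–12 s: v starts -81 m/s; Δx = -81·5 + ½·3·5² = -367.5 m; v ends -66 m/s.
x(12) = 2 + Σ Δx = -641 m.

-641 m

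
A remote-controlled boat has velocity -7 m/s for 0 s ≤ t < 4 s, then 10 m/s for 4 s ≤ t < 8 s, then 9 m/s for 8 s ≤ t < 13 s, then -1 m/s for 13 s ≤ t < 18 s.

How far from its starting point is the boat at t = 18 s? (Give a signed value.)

52 m

Net displacement equals the area under the velocity-time graph (areas below the axis count negative).
0–4 s: -7 × 4 = -28 m
4–8 s: 10 × 4 = 40 m
8–13 s: 9 × 5 = 45 m
13–18 s: -1 × 5 = -5 m
Net displacement = 52 m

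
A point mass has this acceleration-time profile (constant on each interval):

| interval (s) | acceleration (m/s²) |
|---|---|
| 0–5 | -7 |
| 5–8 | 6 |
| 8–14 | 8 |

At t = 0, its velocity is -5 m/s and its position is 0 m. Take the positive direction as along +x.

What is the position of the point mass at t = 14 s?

On each constant-a segment, Δv = aΔt and Δx = v₀Δt + ½aΔt²; chain segment to segment.
0–5 s: v starts -5 m/s; Δx = -5·5 + ½·-7·5² = -112.5 m; v ends -40 m/s.
5–8 s: v starts -40 m/s; Δx = -40·3 + ½·6·3² = -93 m; v ends -22 m/s.
8–14 s: v starts -22 m/s; Δx = -22·6 + ½·8·6² = 12 m; v ends 26 m/s.
x(14) = 0 + Σ Δx = -193.5 m.

-193.5 m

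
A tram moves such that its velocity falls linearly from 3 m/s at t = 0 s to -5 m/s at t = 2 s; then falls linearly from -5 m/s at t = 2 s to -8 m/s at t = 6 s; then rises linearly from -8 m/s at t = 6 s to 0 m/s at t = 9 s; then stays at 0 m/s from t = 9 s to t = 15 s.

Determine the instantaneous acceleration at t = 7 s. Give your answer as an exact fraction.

Acceleration is the slope of the v-t graph on 6–9 s: (0 − -8)/(9 − 6) = 8/3 m/s².

8/3 m/s²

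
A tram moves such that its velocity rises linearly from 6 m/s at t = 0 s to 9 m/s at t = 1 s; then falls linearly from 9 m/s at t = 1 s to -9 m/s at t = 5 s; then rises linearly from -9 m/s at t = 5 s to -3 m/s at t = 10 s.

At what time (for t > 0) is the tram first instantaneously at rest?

t = 3 s

v changes sign on 1–5 s (from 9 to -9); the graph is linear there, so v = 0 at t = 1 + (-9)·(5 − 1)/(-9 − 9) = 3 s.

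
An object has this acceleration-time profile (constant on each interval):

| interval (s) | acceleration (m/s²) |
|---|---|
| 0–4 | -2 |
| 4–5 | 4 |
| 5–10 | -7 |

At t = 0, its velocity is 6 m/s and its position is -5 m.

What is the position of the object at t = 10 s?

-74.5 m

On each constant-a segment, Δv = aΔt and Δx = v₀Δt + ½aΔt²; chain segment to segment.
0–4 s: v starts 6 m/s; Δx = 6·4 + ½·-2·4² = 8 m; v ends -2 m/s.
4–5 s: v starts -2 m/s; Δx = -2·1 + ½·4·1² = 0 m; v ends 2 m/s.
5–10 s: v starts 2 m/s; Δx = 2·5 + ½·-7·5² = -77.5 m; v ends -33 m/s.
x(10) = -5 + Σ Δx = -74.5 m.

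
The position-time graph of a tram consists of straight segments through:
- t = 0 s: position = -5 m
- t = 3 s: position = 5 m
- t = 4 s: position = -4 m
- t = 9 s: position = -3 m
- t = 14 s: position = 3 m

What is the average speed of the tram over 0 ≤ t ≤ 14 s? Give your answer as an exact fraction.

Average speed = (total path length)/(elapsed time); on a piecewise-linear x-t graph the path length is Σ|Δx|.
0–3 s: |Δx| = |5 − -5| = 10 m
3–4 s: |Δx| = |-4 − 5| = 9 m
4–9 s: |Δx| = |-3 − -4| = 1 m
9–14 s: |Δx| = |3 − -3| = 6 m
Total path = 26 m; average speed = 26/14 = 13/7 m/s.

13/7 m/s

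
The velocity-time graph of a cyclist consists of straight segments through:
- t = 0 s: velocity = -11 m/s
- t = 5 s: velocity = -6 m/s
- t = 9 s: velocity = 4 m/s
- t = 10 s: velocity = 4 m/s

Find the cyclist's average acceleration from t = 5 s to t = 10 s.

2 m/s²

Average acceleration = Δv/Δt = (4 − -6)/(10 − 5) = 2 m/s².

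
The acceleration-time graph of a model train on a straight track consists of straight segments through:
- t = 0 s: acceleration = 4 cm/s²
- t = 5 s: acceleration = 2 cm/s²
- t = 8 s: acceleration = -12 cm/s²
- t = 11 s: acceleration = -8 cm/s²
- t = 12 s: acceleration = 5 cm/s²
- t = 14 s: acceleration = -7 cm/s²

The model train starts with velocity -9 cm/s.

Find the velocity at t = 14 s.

-42.5 cm/s

Δv equals the area under the a-t graph; then v = v₀ + Δv.
0–5 s: ½(4 + 2)(5) = 15 cm/s
5–8 s: ½(2 + -12)(3) = -15 cm/s
8–11 s: ½(-12 + -8)(3) = -30 cm/s
11–12 s: ½(-8 + 5)(1) = -1.5 cm/s
12–14 s: ½(5 + -7)(2) = -2 cm/s
Δv = -33.5 cm/s, so v(14) = -9 + (-33.5) = -42.5 cm/s.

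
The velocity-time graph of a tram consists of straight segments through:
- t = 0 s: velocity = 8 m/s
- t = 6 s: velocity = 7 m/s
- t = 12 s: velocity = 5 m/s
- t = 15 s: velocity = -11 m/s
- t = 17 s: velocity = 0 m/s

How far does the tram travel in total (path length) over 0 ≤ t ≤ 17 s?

105.6875 m

Total distance travelled is ∫|v| dt — sum the magnitudes of each area piece.
0–6 s: |½(8 + 7)(6)| = 45 m
6–12 s: |½(7 + 5)(6)| = 36 m
12–15 s: v = 0 at t = 12.9375 s; triangle areas 2.34375 + 11.34375 = 13.6875 m
15–17 s: |½(-11 + 0)(2)| = 11 m
Total distance = 105.6875 m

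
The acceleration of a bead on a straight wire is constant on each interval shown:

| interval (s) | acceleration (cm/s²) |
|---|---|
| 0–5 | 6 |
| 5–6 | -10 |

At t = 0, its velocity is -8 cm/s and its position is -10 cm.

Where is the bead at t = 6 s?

42 cm

On each constant-a segment, Δv = aΔt and Δx = v₀Δt + ½aΔt²; chain segment to segment.
0–5 s: v starts -8 cm/s; Δx = -8·5 + ½·6·5² = 35 cm; v ends 22 cm/s.
5–6 s: v starts 22 cm/s; Δx = 22·1 + ½·-10·1² = 17 cm; v ends 12 cm/s.
x(6) = -10 + Σ Δx = 42 cm.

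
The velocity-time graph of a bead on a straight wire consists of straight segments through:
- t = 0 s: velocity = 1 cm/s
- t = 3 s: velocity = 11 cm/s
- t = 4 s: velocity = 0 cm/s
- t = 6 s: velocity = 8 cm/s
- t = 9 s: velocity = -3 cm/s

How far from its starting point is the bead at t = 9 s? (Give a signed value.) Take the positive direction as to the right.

39 cm

Displacement is the signed area under the v-t curve.
0–3 s: ½(1 + 11)(3) = 18 cm
3–4 s: ½(11 + 0)(1) = 5.5 cm
4–6 s: ½(0 + 8)(2) = 8 cm
6–9 s: ½(8 + -3)(3) = 7.5 cm
Net displacement = 39 cm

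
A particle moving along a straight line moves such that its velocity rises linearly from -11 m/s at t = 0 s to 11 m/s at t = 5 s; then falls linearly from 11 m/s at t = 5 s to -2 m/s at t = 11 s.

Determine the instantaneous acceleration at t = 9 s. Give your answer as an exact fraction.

-13/6 m/s²

Acceleration is the slope of the v-t graph on 5–11 s: (-2 − 11)/(11 − 5) = -13/6 m/s².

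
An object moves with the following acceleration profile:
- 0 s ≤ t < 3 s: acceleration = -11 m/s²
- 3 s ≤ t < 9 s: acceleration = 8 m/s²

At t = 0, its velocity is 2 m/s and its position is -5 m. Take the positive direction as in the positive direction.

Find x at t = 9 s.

-90.5 m

On each constant-a segment, Δv = aΔt and Δx = v₀Δt + ½aΔt²; chain segment to segment.
0–3 s: v starts 2 m/s; Δx = 2·3 + ½·-11·3² = -43.5 m; v ends -31 m/s.
3–9 s: v starts -31 m/s; Δx = -31·6 + ½·8·6² = -42 m; v ends 17 m/s.
x(9) = -5 + Σ Δx = -90.5 m.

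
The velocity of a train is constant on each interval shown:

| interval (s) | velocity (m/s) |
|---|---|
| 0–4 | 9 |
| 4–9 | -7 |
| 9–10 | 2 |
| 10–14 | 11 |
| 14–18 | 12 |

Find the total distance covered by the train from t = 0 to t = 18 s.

Distance (not displacement) is the total path length: add the absolute areas under v-t.
0–4 s: |9| × 4 = 36 m
4–9 s: |-7| × 5 = 35 m
9–10 s: |2| × 1 = 2 m
10–14 s: |11| × 4 = 44 m
14–18 s: |12| × 4 = 48 m
Total distance = 165 m

165 m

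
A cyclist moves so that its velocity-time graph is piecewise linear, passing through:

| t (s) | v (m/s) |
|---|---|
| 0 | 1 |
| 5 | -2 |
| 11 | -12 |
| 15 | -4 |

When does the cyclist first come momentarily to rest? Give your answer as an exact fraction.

v changes sign on 0–5 s (from 1 to -2); the graph is linear there, so v = 0 at t = 0 + (-1)·(5 − 0)/(-2 − 1) = 5/3 s.

t = 5/3 s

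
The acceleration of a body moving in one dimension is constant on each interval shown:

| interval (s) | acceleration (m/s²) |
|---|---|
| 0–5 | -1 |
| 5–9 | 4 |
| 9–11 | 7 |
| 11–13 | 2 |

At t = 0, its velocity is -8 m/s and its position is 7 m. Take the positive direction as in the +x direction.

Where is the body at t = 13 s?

-7.5 m

On each constant-a segment, Δv = aΔt and Δx = v₀Δt + ½aΔt²; chain segment to segment.
0–5 s: v starts -8 m/s; Δx = -8·5 + ½·-1·5² = -52.5 m; v ends -13 m/s.
5–9 s: v starts -13 m/s; Δx = -13·4 + ½·4·4² = -20 m; v ends 3 m/s.
9–11 s: v starts 3 m/s; Δx = 3·2 + ½·7·2² = 20 m; v ends 17 m/s.
11–13 s: v starts 17 m/s; Δx = 17·2 + ½·2·2² = 38 m; v ends 21 m/s.
x(13) = 7 + Σ Δx = -7.5 m.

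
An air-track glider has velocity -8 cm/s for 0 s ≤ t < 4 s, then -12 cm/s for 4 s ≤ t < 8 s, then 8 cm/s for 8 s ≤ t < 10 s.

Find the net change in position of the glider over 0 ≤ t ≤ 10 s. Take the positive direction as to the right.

-64 cm

Displacement is the signed area under the v-t curve.
0–4 s: -8 × 4 = -32 cm
4–8 s: -12 × 4 = -48 cm
8–10 s: 8 × 2 = 16 cm
Net displacement = -64 cm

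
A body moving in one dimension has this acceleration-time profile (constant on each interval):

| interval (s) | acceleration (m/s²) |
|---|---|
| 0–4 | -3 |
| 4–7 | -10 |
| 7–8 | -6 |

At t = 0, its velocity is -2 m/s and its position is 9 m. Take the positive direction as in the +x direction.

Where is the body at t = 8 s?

On each constant-a segment, Δv = aΔt and Δx = v₀Δt + ½aΔt²; chain segment to segment.
0–4 s: v starts -2 m/s; Δx = -2·4 + ½·-3·4² = -32 m; v ends -14 m/s.
4–7 s: v starts -14 m/s; Δx = -14·3 + ½·-10·3² = -87 m; v ends -44 m/s.
7–8 s: v starts -44 m/s; Δx = -44·1 + ½·-6·1² = -47 m; v ends -50 m/s.
x(8) = 9 + Σ Δx = -157 m.

-157 m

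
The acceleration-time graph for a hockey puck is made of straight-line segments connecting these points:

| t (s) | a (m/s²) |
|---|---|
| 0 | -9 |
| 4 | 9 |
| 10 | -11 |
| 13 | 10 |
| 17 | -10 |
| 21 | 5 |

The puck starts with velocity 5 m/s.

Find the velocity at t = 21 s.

Δv equals the area under the a-t graph; then v = v₀ + Δv.
0–4 s: ½(-9 + 9)(4) = 0 m/s
4–10 s: ½(9 + -11)(6) = -6 m/s
10–13 s: ½(-11 + 10)(3) = -1.5 m/s
13–17 s: ½(10 + -10)(4) = 0 m/s
17–21 s: ½(-10 + 5)(4) = -10 m/s
Δv = -17.5 m/s, so v(21) = 5 + (-17.5) = -12.5 m/s.

-12.5 m/s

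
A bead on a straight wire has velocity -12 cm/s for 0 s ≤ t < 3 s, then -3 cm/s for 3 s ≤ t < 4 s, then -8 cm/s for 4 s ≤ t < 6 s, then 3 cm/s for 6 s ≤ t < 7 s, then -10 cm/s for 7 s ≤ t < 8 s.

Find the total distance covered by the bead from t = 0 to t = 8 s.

68 cm

Total distance travelled is ∫|v| dt — sum the magnitudes of each area piece.
0–3 s: |-12| × 3 = 36 cm
3–4 s: |-3| × 1 = 3 cm
4–6 s: |-8| × 2 = 16 cm
6–7 s: |3| × 1 = 3 cm
7–8 s: |-10| × 1 = 10 cm
Total distance = 68 cm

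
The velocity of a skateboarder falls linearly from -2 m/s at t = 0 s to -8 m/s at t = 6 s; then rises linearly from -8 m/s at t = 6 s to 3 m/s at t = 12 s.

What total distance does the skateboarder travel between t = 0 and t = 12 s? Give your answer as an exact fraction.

Total distance travelled is ∫|v| dt — sum the magnitudes of each area piece.
0–6 s: |½(-2 + -8)(6)| = 30 m
6–12 s: v = 0 at t = 114/11 s; triangle areas 192/11 + 27/11 = 219/11 m
Total distance = 549/11 m

549/11 m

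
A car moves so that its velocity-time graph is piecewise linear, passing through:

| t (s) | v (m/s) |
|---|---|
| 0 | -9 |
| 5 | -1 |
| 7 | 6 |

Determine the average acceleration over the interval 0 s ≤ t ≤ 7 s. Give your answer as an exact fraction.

Average acceleration = Δv/Δt = (6 − -9)/(7 − 0) = 15/7 m/s².

15/7 m/s²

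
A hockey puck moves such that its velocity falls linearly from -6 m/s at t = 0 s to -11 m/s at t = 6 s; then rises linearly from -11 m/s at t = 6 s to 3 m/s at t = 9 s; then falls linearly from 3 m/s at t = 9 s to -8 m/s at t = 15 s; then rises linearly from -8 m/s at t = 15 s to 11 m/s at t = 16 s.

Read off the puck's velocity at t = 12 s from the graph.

-2.5 m/s

On 9–15 s the graph is linear from 3 to -8 m/s: v(12) = 3 + (-8 − 3)·(12 − 9)/(15 − 9) = -2.5 m/s.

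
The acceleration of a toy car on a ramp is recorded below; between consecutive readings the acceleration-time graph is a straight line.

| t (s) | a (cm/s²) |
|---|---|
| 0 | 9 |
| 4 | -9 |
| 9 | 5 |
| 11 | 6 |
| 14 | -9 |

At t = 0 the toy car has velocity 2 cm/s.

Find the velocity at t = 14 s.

Δv equals the area under the a-t graph; then v = v₀ + Δv.
0–4 s: ½(9 + -9)(4) = 0 cm/s
4–9 s: ½(-9 + 5)(5) = -10 cm/s
9–11 s: ½(5 + 6)(2) = 11 cm/s
11–14 s: ½(6 + -9)(3) = -4.5 cm/s
Δv = -3.5 cm/s, so v(14) = 2 + (-3.5) = -1.5 cm/s.

-1.5 cm/s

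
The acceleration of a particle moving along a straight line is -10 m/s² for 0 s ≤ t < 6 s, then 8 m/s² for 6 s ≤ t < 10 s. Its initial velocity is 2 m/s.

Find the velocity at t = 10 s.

Δv equals the area under the a-t graph; then v = v₀ + Δv.
0–6 s: -10 × 6 = -60 m/s
6–10 s: 8 × 4 = 32 m/s
Δv = -28 m/s, so v(10) = 2 + (-28) = -26 m/s.

-26 m/s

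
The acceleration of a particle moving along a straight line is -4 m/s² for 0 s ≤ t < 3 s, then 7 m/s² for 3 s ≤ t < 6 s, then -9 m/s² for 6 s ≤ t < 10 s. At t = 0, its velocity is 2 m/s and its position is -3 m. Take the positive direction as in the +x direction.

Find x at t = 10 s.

On each constant-a segment, Δv = aΔt and Δx = v₀Δt + ½aΔt²; chain segment to segment.
0–3 s: v starts 2 m/s; Δx = 2·3 + ½·-4·3² = -12 m; v ends -10 m/s.
3–6 s: v starts -10 m/s; Δx = -10·3 + ½·7·3² = 1.5 m; v ends 11 m/s.
6–10 s: v starts 11 m/s; Δx = 11·4 + ½·-9·4² = -28 m; v ends -25 m/s.
x(10) = -3 + Σ Δx = -41.5 m.

-41.5 m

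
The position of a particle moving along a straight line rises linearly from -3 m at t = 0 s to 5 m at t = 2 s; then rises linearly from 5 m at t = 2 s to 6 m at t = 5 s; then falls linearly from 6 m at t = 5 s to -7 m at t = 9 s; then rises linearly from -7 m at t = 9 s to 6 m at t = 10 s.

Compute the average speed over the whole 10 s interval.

3.5 m/s

Average speed = (total path length)/(elapsed time); on a piecewise-linear x-t graph the path length is Σ|Δx|.
0–2 s: |Δx| = |5 − -3| = 8 m
2–5 s: |Δx| = |6 − 5| = 1 m
5–9 s: |Δx| = |-7 − 6| = 13 m
9–10 s: |Δx| = |6 − -7| = 13 m
Total path = 35 m; average speed = 35/10 = 3.5 m/s.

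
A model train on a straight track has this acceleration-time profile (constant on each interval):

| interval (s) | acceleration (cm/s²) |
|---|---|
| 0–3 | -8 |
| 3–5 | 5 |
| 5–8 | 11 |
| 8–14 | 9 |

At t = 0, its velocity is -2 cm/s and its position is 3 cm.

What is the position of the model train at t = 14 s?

184.5 cm

On each constant-a segment, Δv = aΔt and Δx = v₀Δt + ½aΔt²; chain segment to segment.
0–3 s: v starts -2 cm/s; Δx = -2·3 + ½·-8·3² = -42 cm; v ends -26 cm/s.
3–5 s: v starts -26 cm/s; Δx = -26·2 + ½·5·2² = -42 cm; v ends -16 cm/s.
5–8 s: v starts -16 cm/s; Δx = -16·3 + ½·11·3² = 1.5 cm; v ends 17 cm/s.
8–14 s: v starts 17 cm/s; Δx = 17·6 + ½·9·6² = 264 cm; v ends 71 cm/s.
x(14) = 3 + Σ Δx = 184.5 cm.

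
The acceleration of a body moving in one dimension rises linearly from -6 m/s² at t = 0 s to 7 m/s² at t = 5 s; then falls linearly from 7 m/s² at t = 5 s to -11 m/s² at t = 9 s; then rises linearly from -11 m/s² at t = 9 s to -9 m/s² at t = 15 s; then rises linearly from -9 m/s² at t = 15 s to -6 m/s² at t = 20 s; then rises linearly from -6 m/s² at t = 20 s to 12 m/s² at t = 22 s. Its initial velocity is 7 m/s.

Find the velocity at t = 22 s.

Δv equals the area under the a-t graph; then v = v₀ + Δv.
0–5 s: ½(-6 + 7)(5) = 2.5 m/s
5–9 s: ½(7 + -11)(4) = -8 m/s
9–15 s: ½(-11 + -9)(6) = -60 m/s
15–20 s: ½(-9 + -6)(5) = -37.5 m/s
20–22 s: ½(-6 + 12)(2) = 6 m/s
Δv = -97 m/s, so v(22) = 7 + (-97) = -90 m/s.

-90 m/s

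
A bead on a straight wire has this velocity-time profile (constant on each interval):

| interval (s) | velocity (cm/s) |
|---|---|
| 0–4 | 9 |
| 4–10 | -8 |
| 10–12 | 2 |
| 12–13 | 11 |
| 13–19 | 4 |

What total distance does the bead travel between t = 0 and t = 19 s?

123 cm

Total distance travelled is ∫|v| dt — sum the magnitudes of each area piece.
0–4 s: |9| × 4 = 36 cm
4–10 s: |-8| × 6 = 48 cm
10–12 s: |2| × 2 = 4 cm
12–13 s: |11| × 1 = 11 cm
13–19 s: |4| × 6 = 24 cm
Total distance = 123 cm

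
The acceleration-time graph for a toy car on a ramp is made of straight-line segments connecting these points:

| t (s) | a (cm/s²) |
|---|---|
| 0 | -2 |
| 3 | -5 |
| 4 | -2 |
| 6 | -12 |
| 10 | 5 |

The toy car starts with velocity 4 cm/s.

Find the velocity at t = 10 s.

-38 cm/s

Δv equals the area under the a-t graph; then v = v₀ + Δv.
0–3 s: ½(-2 + -5)(3) = -10.5 cm/s
3–4 s: ½(-5 + -2)(1) = -3.5 cm/s
4–6 s: ½(-2 + -12)(2) = -14 cm/s
6–10 s: ½(-12 + 5)(4) = -14 cm/s
Δv = -42 cm/s, so v(10) = 4 + (-42) = -38 cm/s.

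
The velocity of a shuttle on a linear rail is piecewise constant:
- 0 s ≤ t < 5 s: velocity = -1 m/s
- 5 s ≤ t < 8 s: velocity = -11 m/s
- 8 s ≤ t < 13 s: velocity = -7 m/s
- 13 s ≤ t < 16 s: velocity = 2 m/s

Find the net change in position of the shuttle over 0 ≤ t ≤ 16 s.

Displacement is the signed area under the v-t curve.
0–5 s: -1 × 5 = -5 m
5–8 s: -11 × 3 = -33 m
8–13 s: -7 × 5 = -35 m
13–16 s: 2 × 3 = 6 m
Net displacement = -67 m

-67 m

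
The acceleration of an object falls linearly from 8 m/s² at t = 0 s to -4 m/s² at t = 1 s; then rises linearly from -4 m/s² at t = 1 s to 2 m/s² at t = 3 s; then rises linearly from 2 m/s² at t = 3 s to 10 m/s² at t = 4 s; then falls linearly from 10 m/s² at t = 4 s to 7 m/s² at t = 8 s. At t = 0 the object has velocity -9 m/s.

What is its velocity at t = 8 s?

31 m/s

Δv equals the area under the a-t graph; then v = v₀ + Δv.
0–1 s: ½(8 + -4)(1) = 2 m/s
1–3 s: ½(-4 + 2)(2) = -2 m/s
3–4 s: ½(2 + 10)(1) = 6 m/s
4–8 s: ½(10 + 7)(4) = 34 m/s
Δv = 40 m/s, so v(8) = -9 + (40) = 31 m/s.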